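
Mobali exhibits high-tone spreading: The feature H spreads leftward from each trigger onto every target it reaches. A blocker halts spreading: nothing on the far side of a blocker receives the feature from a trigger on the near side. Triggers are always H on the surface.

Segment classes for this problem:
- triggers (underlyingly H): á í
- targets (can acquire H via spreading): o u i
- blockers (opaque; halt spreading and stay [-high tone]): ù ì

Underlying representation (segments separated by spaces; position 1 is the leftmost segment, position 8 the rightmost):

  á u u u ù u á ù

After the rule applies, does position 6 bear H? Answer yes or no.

From /á/ at 1 leftward: word edge.
From /á/ at 7 leftward: 6 /u/ → H; 5 /ù/ blocks.
Targets with no active source: positions 2 3 4 stay [-high tone].
H positions on the surface: 1 6 7.

yes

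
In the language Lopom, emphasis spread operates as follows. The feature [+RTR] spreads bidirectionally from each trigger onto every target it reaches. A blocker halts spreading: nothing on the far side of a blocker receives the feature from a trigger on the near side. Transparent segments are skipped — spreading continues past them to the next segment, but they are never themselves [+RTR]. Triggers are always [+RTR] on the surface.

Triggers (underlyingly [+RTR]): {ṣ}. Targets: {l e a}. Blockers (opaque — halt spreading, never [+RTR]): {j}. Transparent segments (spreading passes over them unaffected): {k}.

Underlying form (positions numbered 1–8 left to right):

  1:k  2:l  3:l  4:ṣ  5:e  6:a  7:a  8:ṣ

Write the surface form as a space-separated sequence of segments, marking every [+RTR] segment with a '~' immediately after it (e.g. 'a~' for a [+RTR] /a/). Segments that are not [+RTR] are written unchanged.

From /ṣ/ at 4 rightward: 5 /e/ → [+RTR]; 6 /a/ → [+RTR]; 7 /a/ → [+RTR]; 8 /ṣ/ is itself a trigger — this domain ends here.
From /ṣ/ at 4 leftward: 3 /l/ → [+RTR]; 2 /l/ → [+RTR]; 1 /k/ transparent; word edge.
From /ṣ/ at 8 rightward: word edge.
From /ṣ/ at 8 leftward: 7 /a/ → [+RTR]; 6 /a/ → [+RTR]; 5 /e/ → [+RTR]; 4 /ṣ/ is itself a trigger — this domain ends here.
[+RTR] positions on the surface: 2 3 4 5 6 7 8.

k l~ l~ ṣ~ e~ a~ a~ ṣ~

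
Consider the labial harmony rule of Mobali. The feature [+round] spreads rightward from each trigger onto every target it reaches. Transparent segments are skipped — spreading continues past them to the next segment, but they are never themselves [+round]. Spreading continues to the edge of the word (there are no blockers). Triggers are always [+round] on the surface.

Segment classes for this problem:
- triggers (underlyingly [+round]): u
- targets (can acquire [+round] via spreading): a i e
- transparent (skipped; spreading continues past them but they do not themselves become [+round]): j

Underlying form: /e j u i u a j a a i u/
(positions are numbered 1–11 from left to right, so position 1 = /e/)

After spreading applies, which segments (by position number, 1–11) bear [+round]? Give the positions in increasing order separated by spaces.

3 4 5 6 8 9 10 11

From /u/ at 3 rightward: 4 /i/ → [+round]; 5 /u/ is itself a trigger — this domain ends here.
From /u/ at 5 rightward: 6 /a/ → [+round]; 7 /j/ transparent; 8 /a/ → [+round]; 9 /a/ → [+round]; 10 /i/ → [+round]; 11 /u/ is itself a trigger — this domain ends here.
From /u/ at 11 rightward: word edge.
Target with no active source: position 1 stays [-round].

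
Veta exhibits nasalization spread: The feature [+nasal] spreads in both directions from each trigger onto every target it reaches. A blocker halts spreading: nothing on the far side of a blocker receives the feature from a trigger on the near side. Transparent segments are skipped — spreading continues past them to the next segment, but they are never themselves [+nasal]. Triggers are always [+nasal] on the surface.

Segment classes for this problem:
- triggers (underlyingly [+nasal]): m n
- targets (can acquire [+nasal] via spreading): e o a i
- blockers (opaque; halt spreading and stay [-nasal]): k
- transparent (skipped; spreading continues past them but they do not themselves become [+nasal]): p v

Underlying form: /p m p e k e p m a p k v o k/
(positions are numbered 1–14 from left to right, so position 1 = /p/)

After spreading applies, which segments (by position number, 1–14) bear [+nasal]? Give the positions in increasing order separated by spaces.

From /m/ at 2 rightward: 3 /p/ transparent; 4 /e/ → [+nasal]; 5 /k/ blocks.
From /m/ at 2 leftward: 1 /p/ transparent; word edge.
From /m/ at 8 rightward: 9 /a/ → [+nasal]; 10 /p/ transparent; 11 /k/ blocks.
From /m/ at 8 leftward: 7 /p/ transparent; 6 /e/ → [+nasal]; 5 /k/ blocks.
Target with no active source: position 13 stays [-nasal].

2 4 6 8 9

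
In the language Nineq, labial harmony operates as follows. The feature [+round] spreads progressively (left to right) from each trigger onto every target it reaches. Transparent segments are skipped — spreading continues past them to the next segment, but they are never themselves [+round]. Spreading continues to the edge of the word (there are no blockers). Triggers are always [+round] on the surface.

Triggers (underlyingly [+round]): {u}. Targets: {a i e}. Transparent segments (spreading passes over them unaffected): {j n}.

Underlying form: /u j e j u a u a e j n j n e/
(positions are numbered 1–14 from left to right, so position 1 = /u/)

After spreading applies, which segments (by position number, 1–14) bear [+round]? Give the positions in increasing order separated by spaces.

1 3 5 6 7 8 9 14

From /u/ at 1 rightward: 2 /j/ transparent; 3 /e/ → [+round]; 4 /j/ transparent; 5 /u/ is itself a trigger — this domain ends here.
From /u/ at 5 rightward: 6 /a/ → [+round]; 7 /u/ is itself a trigger — this domain ends here.
From /u/ at 7 rightward: 8 /a/ → [+round]; 9 /e/ → [+round]; 10 /j/ transparent; 11 /n/ transparent; 12 /j/ transparent; 13 /n/ transparent; 14 /e/ → [+round]; word edge.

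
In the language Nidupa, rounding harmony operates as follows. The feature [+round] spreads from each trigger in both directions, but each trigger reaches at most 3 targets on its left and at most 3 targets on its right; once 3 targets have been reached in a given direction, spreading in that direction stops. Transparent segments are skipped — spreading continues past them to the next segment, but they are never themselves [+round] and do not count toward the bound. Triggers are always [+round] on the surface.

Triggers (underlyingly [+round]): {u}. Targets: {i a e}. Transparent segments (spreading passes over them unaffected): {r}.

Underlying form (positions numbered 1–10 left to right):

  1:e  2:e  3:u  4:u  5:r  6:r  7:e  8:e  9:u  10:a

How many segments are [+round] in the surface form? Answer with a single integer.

From /u/ at 3 rightward: 4 /u/ is itself a trigger — this domain ends here.
From /u/ at 3 leftward: 2 /e/ → [+round]; 1 /e/ → [+round]; word edge.
From /u/ at 4 rightward: 5 /r/ transparent; 6 /r/ transparent; 7 /e/ → [+round]; 8 /e/ → [+round]; 9 /u/ is itself a trigger — this domain ends here.
From /u/ at 4 leftward: 3 /u/ is itself a trigger — this domain ends here.
From /u/ at 9 rightward: 10 /a/ → [+round]; word edge.
From /u/ at 9 leftward: 8 /e/ → [+round]; 7 /e/ → [+round]; 6 /r/ transparent; 5 /r/ transparent; 4 /u/ is itself a trigger — this domain ends here.
[+round] positions on the surface: 1 2 3 4 7 8 9 10.

8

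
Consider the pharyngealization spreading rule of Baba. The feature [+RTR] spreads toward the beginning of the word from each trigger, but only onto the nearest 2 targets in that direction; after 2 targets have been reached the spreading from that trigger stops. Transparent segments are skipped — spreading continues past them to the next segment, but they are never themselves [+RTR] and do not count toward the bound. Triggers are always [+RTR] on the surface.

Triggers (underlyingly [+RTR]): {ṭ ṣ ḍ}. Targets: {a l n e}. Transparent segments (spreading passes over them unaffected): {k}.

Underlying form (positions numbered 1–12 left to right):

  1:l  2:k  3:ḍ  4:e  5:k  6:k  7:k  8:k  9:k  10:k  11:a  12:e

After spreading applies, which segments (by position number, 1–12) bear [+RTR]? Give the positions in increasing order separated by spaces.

1 3

From /ḍ/ at 3 leftward: 2 /k/ transparent; 1 /l/ → [+RTR]; word edge.
Targets with no active source: positions 4 11 12 stay [-emphatic].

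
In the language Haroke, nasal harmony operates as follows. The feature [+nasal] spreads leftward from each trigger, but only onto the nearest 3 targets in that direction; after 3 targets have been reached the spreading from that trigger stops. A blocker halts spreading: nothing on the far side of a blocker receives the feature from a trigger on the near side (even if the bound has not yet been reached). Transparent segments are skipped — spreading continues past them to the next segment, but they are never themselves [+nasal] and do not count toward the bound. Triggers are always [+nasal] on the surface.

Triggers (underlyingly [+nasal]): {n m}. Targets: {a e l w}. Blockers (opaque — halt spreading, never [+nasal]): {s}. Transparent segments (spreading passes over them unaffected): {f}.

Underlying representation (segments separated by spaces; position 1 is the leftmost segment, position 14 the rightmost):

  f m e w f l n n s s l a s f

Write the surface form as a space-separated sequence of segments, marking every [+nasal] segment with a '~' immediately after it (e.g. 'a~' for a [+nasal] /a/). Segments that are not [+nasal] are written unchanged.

f m~ e~ w~ f l~ n~ n~ s s l a s f

From /m/ at 2 leftward: 1 /f/ transparent; word edge.
From /n/ at 7 leftward: 6 /l/ → [+nasal]; 5 /f/ transparent; 4 /w/ → [+nasal]; 3 /e/ → [+nasal]; bound reached.
From /n/ at 8 leftward: 7 /n/ is itself a trigger — this domain ends here.
Targets with no active source: positions 11 12 stay [-nasal].
[+nasal] positions on the surface: 2 3 4 6 7 8.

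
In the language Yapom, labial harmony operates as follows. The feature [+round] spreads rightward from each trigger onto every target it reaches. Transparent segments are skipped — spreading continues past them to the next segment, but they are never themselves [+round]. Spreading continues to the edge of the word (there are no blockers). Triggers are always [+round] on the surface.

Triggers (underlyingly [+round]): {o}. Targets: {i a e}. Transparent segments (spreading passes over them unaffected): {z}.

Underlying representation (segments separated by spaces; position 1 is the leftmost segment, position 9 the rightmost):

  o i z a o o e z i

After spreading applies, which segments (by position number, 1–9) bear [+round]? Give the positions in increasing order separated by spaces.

From /o/ at 1 rightward: 2 /i/ → [+round]; 3 /z/ transparent; 4 /a/ → [+round]; 5 /o/ is itself a trigger — this domain ends here.
From /o/ at 5 rightward: 6 /o/ is itself a trigger — this domain ends here.
From /o/ at 6 rightward: 7 /e/ → [+round]; 8 /z/ transparent; 9 /i/ → [+round]; word edge.

1 2 4 5 6 7 9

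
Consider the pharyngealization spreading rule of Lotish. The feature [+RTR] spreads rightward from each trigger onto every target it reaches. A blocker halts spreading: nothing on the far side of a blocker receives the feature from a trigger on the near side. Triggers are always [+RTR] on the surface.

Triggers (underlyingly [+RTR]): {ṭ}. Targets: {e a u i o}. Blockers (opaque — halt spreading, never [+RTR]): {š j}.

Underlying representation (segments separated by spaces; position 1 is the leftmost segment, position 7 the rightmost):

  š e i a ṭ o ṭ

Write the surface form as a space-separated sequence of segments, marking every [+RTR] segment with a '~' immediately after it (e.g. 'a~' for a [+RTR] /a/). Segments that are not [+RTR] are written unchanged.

From /ṭ/ at 5 rightward: 6 /o/ → [+RTR]; 7 /ṭ/ is itself a trigger — this domain ends here.
From /ṭ/ at 7 rightward: word edge.
Targets with no active source: positions 2 3 4 stay [-emphatic].
[+RTR] positions on the surface: 5 6 7.

š e i a ṭ~ o~ ṭ~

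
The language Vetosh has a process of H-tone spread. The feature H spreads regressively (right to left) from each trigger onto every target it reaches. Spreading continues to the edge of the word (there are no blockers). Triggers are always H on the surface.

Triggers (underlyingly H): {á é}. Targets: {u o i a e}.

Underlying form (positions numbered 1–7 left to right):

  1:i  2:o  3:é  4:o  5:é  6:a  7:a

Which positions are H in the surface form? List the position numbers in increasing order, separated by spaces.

1 2 3 4 5

From /é/ at 3 leftward: 2 /o/ → H; 1 /i/ → H; word edge.
From /é/ at 5 leftward: 4 /o/ → H; 3 /é/ is itself a trigger — this domain ends here.
Targets with no active source: positions 6 7 stay [-high tone].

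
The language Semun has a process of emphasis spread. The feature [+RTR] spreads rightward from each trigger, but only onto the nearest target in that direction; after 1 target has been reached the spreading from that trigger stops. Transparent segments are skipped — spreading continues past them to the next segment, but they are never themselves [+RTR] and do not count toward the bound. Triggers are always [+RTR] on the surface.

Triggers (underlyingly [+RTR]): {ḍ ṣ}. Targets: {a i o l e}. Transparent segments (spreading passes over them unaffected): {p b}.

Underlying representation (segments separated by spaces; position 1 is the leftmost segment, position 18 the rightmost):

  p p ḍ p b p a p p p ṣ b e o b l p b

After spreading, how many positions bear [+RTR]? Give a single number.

4

From /ḍ/ at 3 rightward: 4 /p/ transparent; 5 /b/ transparent; 6 /p/ transparent; 7 /a/ → [+RTR]; bound reached.
From /ṣ/ at 11 rightward: 12 /b/ transparent; 13 /e/ → [+RTR]; bound reached.
Targets with no active source: positions 14 16 stay [-emphatic].
[+RTR] positions on the surface: 3 7 11 13.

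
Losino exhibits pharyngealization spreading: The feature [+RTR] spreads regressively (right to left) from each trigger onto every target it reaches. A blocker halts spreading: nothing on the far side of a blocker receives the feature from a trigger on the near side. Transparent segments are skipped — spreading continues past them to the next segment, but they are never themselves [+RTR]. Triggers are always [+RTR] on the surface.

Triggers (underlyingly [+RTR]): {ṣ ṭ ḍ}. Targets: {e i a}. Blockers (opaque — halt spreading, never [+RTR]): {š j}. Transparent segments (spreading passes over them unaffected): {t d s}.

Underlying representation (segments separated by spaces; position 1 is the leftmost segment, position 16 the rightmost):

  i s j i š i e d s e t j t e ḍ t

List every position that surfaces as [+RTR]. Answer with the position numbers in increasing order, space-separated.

14 15

From /ḍ/ at 15 leftward: 14 /e/ → [+RTR]; 13 /t/ transparent; 12 /j/ blocks.
Targets with no active source: positions 1 4 6 7 10 stay [-emphatic].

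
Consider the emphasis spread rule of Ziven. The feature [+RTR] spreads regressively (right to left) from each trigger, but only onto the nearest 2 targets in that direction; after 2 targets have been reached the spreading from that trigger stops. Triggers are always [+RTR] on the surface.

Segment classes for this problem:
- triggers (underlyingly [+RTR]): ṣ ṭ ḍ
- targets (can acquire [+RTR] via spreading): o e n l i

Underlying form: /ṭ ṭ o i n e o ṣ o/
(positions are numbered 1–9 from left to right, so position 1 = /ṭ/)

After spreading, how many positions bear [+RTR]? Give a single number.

From /ṭ/ at 1 leftward: word edge.
From /ṭ/ at 2 leftward: 1 /ṭ/ is itself a trigger — this domain ends here.
From /ṣ/ at 8 leftward: 7 /o/ → [+RTR]; 6 /e/ → [+RTR]; bound reached.
Targets with no active source: positions 3 4 5 9 stay [-emphatic].
[+RTR] positions on the surface: 1 2 6 7 8.

5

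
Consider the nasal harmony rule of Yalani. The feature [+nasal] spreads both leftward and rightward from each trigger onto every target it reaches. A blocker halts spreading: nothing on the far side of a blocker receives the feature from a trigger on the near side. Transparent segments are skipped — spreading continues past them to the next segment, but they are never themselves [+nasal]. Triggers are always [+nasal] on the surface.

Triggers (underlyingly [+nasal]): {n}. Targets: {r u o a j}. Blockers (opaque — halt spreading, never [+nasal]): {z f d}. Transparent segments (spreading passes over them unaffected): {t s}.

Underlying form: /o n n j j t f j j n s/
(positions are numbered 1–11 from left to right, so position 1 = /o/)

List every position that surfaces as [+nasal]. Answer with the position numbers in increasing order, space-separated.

1 2 3 4 5 8 9 10

From /n/ at 2 rightward: 3 /n/ is itself a trigger — this domain ends here.
From /n/ at 2 leftward: 1 /o/ → [+nasal]; word edge.
From /n/ at 3 rightward: 4 /j/ → [+nasal]; 5 /j/ → [+nasal]; 6 /t/ transparent; 7 /f/ blocks.
From /n/ at 3 leftward: 2 /n/ is itself a trigger — this domain ends here.
From /n/ at 10 rightward: 11 /s/ transparent; word edge.
From /n/ at 10 leftward: 9 /j/ → [+nasal]; 8 /j/ → [+nasal]; 7 /f/ blocks.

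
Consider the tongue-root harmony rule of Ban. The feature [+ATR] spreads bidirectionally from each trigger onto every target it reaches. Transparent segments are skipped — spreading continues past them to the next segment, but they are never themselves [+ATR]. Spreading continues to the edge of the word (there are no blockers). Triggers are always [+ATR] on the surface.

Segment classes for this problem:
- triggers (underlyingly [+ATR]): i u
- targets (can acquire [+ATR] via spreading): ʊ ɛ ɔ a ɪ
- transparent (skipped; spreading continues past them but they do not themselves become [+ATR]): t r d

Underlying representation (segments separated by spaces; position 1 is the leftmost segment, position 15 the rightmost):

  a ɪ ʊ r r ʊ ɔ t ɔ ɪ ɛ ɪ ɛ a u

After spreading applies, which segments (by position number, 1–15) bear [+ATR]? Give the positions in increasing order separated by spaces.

1 2 3 6 7 9 10 11 12 13 14 15

From /u/ at 15 rightward: word edge.
From /u/ at 15 leftward: 14 /a/ → [+ATR]; 13 /ɛ/ → [+ATR]; 12 /ɪ/ → [+ATR]; 11 /ɛ/ → [+ATR]; 10 /ɪ/ → [+ATR]; 9 /ɔ/ → [+ATR]; 8 /t/ transparent; 7 /ɔ/ → [+ATR]; 6 /ʊ/ → [+ATR]; 5 /r/ transparent; 4 /r/ transparent; 3 /ʊ/ → [+ATR]; 2 /ɪ/ → [+ATR]; 1 /a/ → [+ATR]; word edge.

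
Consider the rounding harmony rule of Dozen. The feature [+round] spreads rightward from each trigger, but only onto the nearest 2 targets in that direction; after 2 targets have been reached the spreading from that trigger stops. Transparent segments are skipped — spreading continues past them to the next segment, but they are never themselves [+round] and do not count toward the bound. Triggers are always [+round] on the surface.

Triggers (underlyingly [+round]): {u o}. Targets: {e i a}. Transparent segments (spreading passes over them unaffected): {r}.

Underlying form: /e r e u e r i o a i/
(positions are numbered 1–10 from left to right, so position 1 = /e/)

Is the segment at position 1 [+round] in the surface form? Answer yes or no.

no

From /u/ at 4 rightward: 5 /e/ → [+round]; 6 /r/ transparent; 7 /i/ → [+round]; bound reached.
From /o/ at 8 rightward: 9 /a/ → [+round]; 10 /i/ → [+round]; bound reached.
Targets with no active source: positions 1 3 stay [-round].
[+round] positions on the surface: 4 5 7 8 9 10.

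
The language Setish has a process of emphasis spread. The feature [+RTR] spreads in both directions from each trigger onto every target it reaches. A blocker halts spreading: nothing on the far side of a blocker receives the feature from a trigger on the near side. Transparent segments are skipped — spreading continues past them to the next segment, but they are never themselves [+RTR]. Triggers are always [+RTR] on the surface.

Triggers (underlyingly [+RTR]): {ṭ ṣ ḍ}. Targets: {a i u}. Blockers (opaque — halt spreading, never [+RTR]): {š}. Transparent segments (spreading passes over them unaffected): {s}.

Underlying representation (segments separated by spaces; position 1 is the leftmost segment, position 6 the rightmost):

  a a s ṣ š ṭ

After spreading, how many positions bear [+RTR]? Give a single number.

4

From /ṣ/ at 4 rightward: 5 /š/ blocks.
From /ṣ/ at 4 leftward: 3 /s/ transparent; 2 /a/ → [+RTR]; 1 /a/ → [+RTR]; word edge.
From /ṭ/ at 6 rightward: word edge.
From /ṭ/ at 6 leftward: 5 /š/ blocks.
[+RTR] positions on the surface: 1 2 4 6.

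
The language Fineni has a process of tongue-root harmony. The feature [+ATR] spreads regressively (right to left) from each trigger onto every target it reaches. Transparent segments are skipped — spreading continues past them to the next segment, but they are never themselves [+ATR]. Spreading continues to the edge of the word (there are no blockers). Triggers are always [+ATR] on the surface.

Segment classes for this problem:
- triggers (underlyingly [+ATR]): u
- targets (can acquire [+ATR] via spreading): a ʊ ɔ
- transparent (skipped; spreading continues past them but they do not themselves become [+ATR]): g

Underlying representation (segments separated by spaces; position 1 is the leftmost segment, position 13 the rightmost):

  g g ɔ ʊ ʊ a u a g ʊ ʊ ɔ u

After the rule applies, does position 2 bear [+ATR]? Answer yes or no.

From /u/ at 7 leftward: 6 /a/ → [+ATR]; 5 /ʊ/ → [+ATR]; 4 /ʊ/ → [+ATR]; 3 /ɔ/ → [+ATR]; 2 /g/ transparent; 1 /g/ transparent; word edge.
From /u/ at 13 leftward: 12 /ɔ/ → [+ATR]; 11 /ʊ/ → [+ATR]; 10 /ʊ/ → [+ATR]; 9 /g/ transparent; 8 /a/ → [+ATR]; 7 /u/ is itself a trigger — this domain ends here.
[+ATR] positions on the surface: 3 4 5 6 7 8 10 11 12 13.

no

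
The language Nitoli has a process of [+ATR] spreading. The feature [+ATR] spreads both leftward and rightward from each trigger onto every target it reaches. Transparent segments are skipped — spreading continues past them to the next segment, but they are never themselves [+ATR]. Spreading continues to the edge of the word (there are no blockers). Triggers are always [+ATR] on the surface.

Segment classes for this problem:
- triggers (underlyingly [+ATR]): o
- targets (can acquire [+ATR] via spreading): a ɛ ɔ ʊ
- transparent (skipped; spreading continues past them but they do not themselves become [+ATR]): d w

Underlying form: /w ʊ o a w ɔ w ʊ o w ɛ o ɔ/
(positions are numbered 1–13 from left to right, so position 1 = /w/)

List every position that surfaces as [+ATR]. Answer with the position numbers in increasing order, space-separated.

2 3 4 6 8 9 11 12 13

From /o/ at 3 rightward: 4 /a/ → [+ATR]; 5 /w/ transparent; 6 /ɔ/ → [+ATR]; 7 /w/ transparent; 8 /ʊ/ → [+ATR]; 9 /o/ is itself a trigger — this domain ends here.
From /o/ at 3 leftward: 2 /ʊ/ → [+ATR]; 1 /w/ transparent; word edge.
From /o/ at 9 rightward: 10 /w/ transparent; 11 /ɛ/ → [+ATR]; 12 /o/ is itself a trigger — this domain ends here.
From /o/ at 9 leftward: 8 /ʊ/ → [+ATR]; 7 /w/ transparent; 6 /ɔ/ → [+ATR]; 5 /w/ transparent; 4 /a/ → [+ATR]; 3 /o/ is itself a trigger — this domain ends here.
From /o/ at 12 rightward: 13 /ɔ/ → [+ATR]; word edge.
From /o/ at 12 leftward: 11 /ɛ/ → [+ATR]; 10 /w/ transparent; 9 /o/ is itself a trigger — this domain ends here.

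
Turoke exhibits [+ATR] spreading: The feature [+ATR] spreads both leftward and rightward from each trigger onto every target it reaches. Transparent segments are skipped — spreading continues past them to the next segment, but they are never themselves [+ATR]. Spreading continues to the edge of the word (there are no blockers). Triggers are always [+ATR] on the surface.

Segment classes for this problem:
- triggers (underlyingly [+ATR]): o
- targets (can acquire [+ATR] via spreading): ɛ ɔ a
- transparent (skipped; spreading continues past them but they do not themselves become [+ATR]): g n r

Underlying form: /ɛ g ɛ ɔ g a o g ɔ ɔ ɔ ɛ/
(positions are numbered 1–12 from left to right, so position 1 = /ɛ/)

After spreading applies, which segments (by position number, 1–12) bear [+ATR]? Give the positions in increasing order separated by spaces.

From /o/ at 7 rightward: 8 /g/ transparent; 9 /ɔ/ → [+ATR]; 10 /ɔ/ → [+ATR]; 11 /ɔ/ → [+ATR]; 12 /ɛ/ → [+ATR]; word edge.
From /o/ at 7 leftward: 6 /a/ → [+ATR]; 5 /g/ transparent; 4 /ɔ/ → [+ATR]; 3 /ɛ/ → [+ATR]; 2 /g/ transparent; 1 /ɛ/ → [+ATR]; word edge.

1 3 4 6 7 9 10 11 12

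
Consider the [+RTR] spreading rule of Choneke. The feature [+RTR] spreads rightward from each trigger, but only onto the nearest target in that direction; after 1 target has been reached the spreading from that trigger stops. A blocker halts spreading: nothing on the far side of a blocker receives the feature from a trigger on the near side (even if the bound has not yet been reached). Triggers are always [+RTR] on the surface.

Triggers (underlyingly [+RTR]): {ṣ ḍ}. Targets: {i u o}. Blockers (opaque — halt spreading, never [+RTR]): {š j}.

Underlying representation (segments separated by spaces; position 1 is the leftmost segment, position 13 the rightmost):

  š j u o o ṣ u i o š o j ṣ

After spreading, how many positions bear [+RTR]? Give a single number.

3

From /ṣ/ at 6 rightward: 7 /u/ → [+RTR]; bound reached.
From /ṣ/ at 13 rightward: word edge.
Targets with no active source: positions 3 4 5 8 9 11 stay [-emphatic].
[+RTR] positions on the surface: 6 7 13.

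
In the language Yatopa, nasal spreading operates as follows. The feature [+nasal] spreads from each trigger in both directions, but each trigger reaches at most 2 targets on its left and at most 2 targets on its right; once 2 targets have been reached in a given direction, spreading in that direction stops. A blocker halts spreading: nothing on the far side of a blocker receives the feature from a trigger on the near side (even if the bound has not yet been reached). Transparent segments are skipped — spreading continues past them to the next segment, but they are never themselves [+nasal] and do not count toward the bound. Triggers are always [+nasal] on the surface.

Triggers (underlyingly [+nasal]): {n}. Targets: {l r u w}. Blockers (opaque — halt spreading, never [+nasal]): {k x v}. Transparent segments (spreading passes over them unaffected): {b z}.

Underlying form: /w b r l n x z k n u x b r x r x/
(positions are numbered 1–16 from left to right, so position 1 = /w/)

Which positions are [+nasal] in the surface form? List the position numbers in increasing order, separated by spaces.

From /n/ at 5 rightward: 6 /x/ blocks.
From /n/ at 5 leftward: 4 /l/ → [+nasal]; 3 /r/ → [+nasal]; bound reached.
From /n/ at 9 rightward: 10 /u/ → [+nasal]; 11 /x/ blocks.
From /n/ at 9 leftward: 8 /k/ blocks.
Targets with no active source: positions 1 13 15 stay [-nasal].

3 4 5 9 10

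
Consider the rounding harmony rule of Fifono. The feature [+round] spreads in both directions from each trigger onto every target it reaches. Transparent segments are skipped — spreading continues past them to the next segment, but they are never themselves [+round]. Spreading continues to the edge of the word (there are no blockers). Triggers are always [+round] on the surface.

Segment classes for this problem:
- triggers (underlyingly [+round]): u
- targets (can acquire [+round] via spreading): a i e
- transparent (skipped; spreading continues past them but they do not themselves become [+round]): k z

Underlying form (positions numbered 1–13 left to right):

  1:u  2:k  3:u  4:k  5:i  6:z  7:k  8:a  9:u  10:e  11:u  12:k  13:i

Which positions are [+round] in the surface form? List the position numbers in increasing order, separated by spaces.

1 3 5 8 9 10 11 13

From /u/ at 1 rightward: 2 /k/ transparent; 3 /u/ is itself a trigger — this domain ends here.
From /u/ at 1 leftward: word edge.
From /u/ at 3 rightward: 4 /k/ transparent; 5 /i/ → [+round]; 6 /z/ transparent; 7 /k/ transparent; 8 /a/ → [+round]; 9 /u/ is itself a trigger — this domain ends here.
From /u/ at 3 leftward: 2 /k/ transparent; 1 /u/ is itself a trigger — this domain ends here.
From /u/ at 9 rightward: 10 /e/ → [+round]; 11 /u/ is itself a trigger — this domain ends here.
From /u/ at 9 leftward: 8 /a/ → [+round]; 7 /k/ transparent; 6 /z/ transparent; 5 /i/ → [+round]; 4 /k/ transparent; 3 /u/ is itself a trigger — this domain ends here.
From /u/ at 11 rightward: 12 /k/ transparent; 13 /i/ → [+round]; word edge.
From /u/ at 11 leftward: 10 /e/ → [+round]; 9 /u/ is itself a trigger — this domain ends here.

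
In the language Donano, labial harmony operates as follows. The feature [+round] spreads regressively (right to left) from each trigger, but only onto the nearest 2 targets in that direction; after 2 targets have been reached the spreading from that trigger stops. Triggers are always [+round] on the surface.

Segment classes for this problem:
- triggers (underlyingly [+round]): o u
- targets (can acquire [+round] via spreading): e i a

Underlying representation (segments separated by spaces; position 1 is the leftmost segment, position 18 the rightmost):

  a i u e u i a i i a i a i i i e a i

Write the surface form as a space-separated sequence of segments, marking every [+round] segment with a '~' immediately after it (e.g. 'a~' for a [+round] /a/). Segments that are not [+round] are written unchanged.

From /u/ at 3 leftward: 2 /i/ → [+round]; 1 /a/ → [+round]; bound reached.
From /u/ at 5 leftward: 4 /e/ → [+round]; 3 /u/ is itself a trigger — this domain ends here.
Targets with no active source: positions 6 7 8 9 10 11 12 13 14 15 16 17 18 stay [-round].
[+round] positions on the surface: 1 2 3 4 5.

a~ i~ u~ e~ u~ i a i i a i a i i i e a i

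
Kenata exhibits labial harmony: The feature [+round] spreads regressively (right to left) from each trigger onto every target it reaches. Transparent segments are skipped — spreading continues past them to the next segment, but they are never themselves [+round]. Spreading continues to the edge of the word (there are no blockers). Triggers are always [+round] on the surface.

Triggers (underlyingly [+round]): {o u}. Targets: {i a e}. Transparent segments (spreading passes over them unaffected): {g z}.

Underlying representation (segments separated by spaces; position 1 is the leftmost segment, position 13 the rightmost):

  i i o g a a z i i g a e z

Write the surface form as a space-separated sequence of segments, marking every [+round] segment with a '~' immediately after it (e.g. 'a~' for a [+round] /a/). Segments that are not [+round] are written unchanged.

i~ i~ o~ g a a z i i g a e z

From /o/ at 3 leftward: 2 /i/ → [+round]; 1 /i/ → [+round]; word edge.
Targets with no active source: positions 5 6 8 9 11 12 stay [-round].
[+round] positions on the surface: 1 2 3.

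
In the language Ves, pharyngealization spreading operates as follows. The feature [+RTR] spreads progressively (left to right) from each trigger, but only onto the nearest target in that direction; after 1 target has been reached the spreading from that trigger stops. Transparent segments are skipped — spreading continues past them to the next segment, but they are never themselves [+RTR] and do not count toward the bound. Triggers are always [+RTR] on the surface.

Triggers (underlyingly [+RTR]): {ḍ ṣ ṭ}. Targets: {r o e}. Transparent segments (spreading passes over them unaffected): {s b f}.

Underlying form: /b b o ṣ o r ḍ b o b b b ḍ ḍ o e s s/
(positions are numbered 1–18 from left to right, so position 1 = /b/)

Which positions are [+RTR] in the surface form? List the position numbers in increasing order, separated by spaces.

4 5 7 9 13 14 15

From /ṣ/ at 4 rightward: 5 /o/ → [+RTR]; bound reached.
From /ḍ/ at 7 rightward: 8 /b/ transparent; 9 /o/ → [+RTR]; bound reached.
From /ḍ/ at 13 rightward: 14 /ḍ/ is itself a trigger — this domain ends here.
From /ḍ/ at 14 rightward: 15 /o/ → [+RTR]; bound reached.
Targets with no active source: positions 3 6 16 stay [-emphatic].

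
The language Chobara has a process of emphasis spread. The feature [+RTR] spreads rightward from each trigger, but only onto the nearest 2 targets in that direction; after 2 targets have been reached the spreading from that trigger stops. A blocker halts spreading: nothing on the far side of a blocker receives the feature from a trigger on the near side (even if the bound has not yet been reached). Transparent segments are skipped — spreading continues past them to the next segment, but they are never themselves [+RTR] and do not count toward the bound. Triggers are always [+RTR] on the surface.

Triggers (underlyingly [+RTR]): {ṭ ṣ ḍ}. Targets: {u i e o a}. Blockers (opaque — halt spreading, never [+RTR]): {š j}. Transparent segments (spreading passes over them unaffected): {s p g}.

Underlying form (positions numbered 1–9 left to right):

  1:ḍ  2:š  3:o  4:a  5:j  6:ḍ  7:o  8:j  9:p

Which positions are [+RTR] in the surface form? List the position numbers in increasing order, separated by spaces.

1 6 7

From /ḍ/ at 1 rightward: 2 /š/ blocks.
From /ḍ/ at 6 rightward: 7 /o/ → [+RTR]; 8 /j/ blocks.
Targets with no active source: positions 3 4 stay [-emphatic].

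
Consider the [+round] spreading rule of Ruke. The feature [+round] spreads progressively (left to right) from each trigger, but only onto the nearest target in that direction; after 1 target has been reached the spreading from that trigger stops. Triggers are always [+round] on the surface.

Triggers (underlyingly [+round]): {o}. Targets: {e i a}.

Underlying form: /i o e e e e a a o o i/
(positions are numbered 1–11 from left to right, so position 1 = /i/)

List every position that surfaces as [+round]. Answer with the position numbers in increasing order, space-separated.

2 3 9 10 11

From /o/ at 2 rightward: 3 /e/ → [+round]; bound reached.
From /o/ at 9 rightward: 10 /o/ is itself a trigger — this domain ends here.
From /o/ at 10 rightward: 11 /i/ → [+round]; bound reached.
Targets with no active source: positions 1 4 5 6 7 8 stay [-round].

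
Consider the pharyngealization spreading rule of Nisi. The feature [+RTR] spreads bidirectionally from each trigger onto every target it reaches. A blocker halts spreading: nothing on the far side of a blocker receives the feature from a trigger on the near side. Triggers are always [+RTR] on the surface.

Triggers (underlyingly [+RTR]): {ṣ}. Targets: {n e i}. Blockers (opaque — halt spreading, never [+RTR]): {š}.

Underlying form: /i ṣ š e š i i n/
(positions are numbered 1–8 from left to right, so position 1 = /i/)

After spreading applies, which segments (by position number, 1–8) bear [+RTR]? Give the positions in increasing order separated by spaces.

From /ṣ/ at 2 rightward: 3 /š/ blocks.
From /ṣ/ at 2 leftward: 1 /i/ → [+RTR]; word edge.
Targets with no active source: positions 4 6 7 8 stay [-emphatic].

1 2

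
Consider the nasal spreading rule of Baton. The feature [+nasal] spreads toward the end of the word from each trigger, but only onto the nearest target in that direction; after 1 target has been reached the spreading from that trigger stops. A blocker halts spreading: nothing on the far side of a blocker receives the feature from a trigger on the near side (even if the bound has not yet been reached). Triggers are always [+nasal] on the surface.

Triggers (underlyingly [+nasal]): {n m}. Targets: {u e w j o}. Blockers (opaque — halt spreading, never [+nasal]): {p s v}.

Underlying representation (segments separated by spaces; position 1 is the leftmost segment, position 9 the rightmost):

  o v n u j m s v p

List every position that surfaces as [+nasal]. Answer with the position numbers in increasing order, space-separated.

3 4 6

From /n/ at 3 rightward: 4 /u/ → [+nasal]; bound reached.
From /m/ at 6 rightward: 7 /s/ blocks.
Targets with no active source: positions 1 5 stay [-nasal].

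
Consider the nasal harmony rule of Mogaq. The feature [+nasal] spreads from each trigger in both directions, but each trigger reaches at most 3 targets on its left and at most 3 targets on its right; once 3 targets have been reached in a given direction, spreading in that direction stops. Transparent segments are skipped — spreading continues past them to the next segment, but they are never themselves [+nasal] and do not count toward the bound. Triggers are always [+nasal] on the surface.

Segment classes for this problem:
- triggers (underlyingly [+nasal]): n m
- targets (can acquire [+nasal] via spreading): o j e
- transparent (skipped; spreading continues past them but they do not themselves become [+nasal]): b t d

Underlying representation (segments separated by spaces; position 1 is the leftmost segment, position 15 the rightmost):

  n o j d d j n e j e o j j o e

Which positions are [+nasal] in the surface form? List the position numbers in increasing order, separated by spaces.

1 2 3 6 7 8 9 10

From /n/ at 1 rightward: 2 /o/ → [+nasal]; 3 /j/ → [+nasal]; 4 /d/ transparent; 5 /d/ transparent; 6 /j/ → [+nasal]; bound reached.
From /n/ at 1 leftward: word edge.
From /n/ at 7 rightward: 8 /e/ → [+nasal]; 9 /j/ → [+nasal]; 10 /e/ → [+nasal]; bound reached.
From /n/ at 7 leftward: 6 /j/ → [+nasal]; 5 /d/ transparent; 4 /d/ transparent; 3 /j/ → [+nasal]; 2 /o/ → [+nasal]; bound reached.
Targets with no active source: positions 11 12 13 14 15 stay [-nasal].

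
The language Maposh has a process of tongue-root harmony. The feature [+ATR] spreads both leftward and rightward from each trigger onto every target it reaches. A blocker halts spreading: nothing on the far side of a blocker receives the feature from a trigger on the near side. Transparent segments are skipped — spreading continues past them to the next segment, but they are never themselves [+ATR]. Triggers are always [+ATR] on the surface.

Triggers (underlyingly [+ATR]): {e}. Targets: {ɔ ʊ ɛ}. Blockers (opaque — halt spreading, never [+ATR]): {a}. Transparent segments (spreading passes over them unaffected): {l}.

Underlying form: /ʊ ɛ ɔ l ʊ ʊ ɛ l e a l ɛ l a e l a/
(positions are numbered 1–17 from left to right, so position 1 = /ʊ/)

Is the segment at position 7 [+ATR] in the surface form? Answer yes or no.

yes

From /e/ at 9 rightward: 10 /a/ blocks.
From /e/ at 9 leftward: 8 /l/ transparent; 7 /ɛ/ → [+ATR]; 6 /ʊ/ → [+ATR]; 5 /ʊ/ → [+ATR]; 4 /l/ transparent; 3 /ɔ/ → [+ATR]; 2 /ɛ/ → [+ATR]; 1 /ʊ/ → [+ATR]; word edge.
From /e/ at 15 rightward: 16 /l/ transparent; 17 /a/ blocks.
From /e/ at 15 leftward: 14 /a/ blocks.
Target with no active source: position 12 stays [-ATR].
[+ATR] positions on the surface: 1 2 3 5 6 7 9 15.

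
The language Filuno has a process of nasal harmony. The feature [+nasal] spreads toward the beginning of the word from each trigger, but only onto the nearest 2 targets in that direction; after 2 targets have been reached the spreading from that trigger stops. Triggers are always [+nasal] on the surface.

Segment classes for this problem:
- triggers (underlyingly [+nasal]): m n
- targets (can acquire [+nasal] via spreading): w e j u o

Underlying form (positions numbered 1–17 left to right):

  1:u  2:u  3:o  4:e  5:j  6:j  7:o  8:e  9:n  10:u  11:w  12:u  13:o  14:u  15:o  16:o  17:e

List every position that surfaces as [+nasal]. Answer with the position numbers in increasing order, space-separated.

7 8 9

From /n/ at 9 leftward: 8 /e/ → [+nasal]; 7 /o/ → [+nasal]; bound reached.
Targets with no active source: positions 1 2 3 4 5 6 10 11 12 13 14 15 16 17 stay [-nasal].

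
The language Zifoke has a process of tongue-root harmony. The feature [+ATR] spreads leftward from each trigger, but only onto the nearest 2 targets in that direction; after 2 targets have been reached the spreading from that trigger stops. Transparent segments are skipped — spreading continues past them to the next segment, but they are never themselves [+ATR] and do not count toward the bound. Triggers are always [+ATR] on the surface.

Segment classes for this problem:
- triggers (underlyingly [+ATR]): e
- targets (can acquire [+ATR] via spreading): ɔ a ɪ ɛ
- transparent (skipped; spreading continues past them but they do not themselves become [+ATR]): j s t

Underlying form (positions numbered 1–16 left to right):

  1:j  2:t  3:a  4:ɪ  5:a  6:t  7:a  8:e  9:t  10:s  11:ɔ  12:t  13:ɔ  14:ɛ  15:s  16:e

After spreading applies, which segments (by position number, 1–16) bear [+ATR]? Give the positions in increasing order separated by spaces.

From /e/ at 8 leftward: 7 /a/ → [+ATR]; 6 /t/ transparent; 5 /a/ → [+ATR]; bound reached.
From /e/ at 16 leftward: 15 /s/ transparent; 14 /ɛ/ → [+ATR]; 13 /ɔ/ → [+ATR]; bound reached.
Targets with no active source: positions 3 4 11 stay [-ATR].

5 7 8 13 14 16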